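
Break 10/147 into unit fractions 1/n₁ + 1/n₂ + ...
1/15 + 1/735

Greedy algorithm:
10/147: ceiling(147/10) = 15, use 1/15
1/735: ceiling(735/1) = 735, use 1/735
Result: 10/147 = 1/15 + 1/735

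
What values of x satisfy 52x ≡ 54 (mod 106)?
x ≡ 52 (mod 53)

gcd(52, 106) = 2, which divides 54, so solutions exist.
Divide through by 2: 26x ≡ 27 (mod 53).
Find 26^(-1) mod 53 by the extended Euclidean algorithm:
53 = 2 × 26 + 1  ⟹  1 = (1)·53 + (-2)·26
So (-2)·26 ≡ 1 (mod 53), i.e. 26^(-1) ≡ -2 ≡ 51 (mod 53).
x ≡ 51 × 27 = 1377 ≡ 52 (mod 53).
Check: 52 × 52 = 2704 ≡ 54 (mod 106).
x ≡ 52 (mod 53), giving 2 solutions mod 106.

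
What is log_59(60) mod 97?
25

Baby-step giant-step with step n = ⌈√97⌉ = 10.
Baby steps 59^j mod 97 (j:value) for j=0..9: 0:1, 1:59, 2:86, 3:30, 4:24, 5:58, 6:27, 7:41, 8:91, 9:34.
Giant-step multiplier: 59^(-10) ≡ 59^(96-10) = 59^86 ≡ 25 (mod 97).
Giant steps γ_i = 60·25^i mod 97: γ_0=60, γ_1=45, γ_2=58 (in table at j=5).
x = i·n + j = 2·10 + 5 = 25.
Check: 59^25 ≡ 60 (mod 97).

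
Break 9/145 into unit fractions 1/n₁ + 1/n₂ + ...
1/17 + 1/309 + 1/108813 + 1/13813538318 + 1/381627681711894999930

Greedy algorithm:
9/145: ceiling(145/9) = 17, use 1/17
8/2465: ceiling(2465/8) = 309, use 1/309
7/761685: ceiling(761685/7) = 108813, use 1/108813
2/27627076635: ceiling(27627076635/2) = 13813538318, use 1/13813538318
1/381627681711894999930: ceiling(381627681711894999930/1) = 381627681711894999930, use 1/381627681711894999930
Result: 9/145 = 1/17 + 1/309 + 1/108813 + 1/13813538318 + 1/381627681711894999930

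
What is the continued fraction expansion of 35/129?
[0; 3, 1, 2, 5, 2]

Euclidean algorithm steps:
35 = 0 × 129 + 35
129 = 3 × 35 + 24
35 = 1 × 24 + 11
24 = 2 × 11 + 2
11 = 5 × 2 + 1
2 = 2 × 1 + 0
Continued fraction: [0; 3, 1, 2, 5, 2]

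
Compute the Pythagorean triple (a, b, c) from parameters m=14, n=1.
(195, 28, 197)

Euclid's formula: a = m² - n², b = 2mn, c = m² + n²
m = 14, n = 1
a = 14² - 1² = 196 - 1 = 195
b = 2 × 14 × 1 = 28
c = 14² + 1² = 196 + 1 = 197
Verification: 195² + 28² = 38025 + 784 = 38809 = 197² ✓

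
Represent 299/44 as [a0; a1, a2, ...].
[6; 1, 3, 1, 8]

Euclidean algorithm steps:
299 = 6 × 44 + 35
44 = 1 × 35 + 9
35 = 3 × 9 + 8
9 = 1 × 8 + 1
8 = 8 × 1 + 0
Continued fraction: [6; 1, 3, 1, 8]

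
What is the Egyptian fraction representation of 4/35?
1/9 + 1/315

Greedy algorithm:
4/35: ceiling(35/4) = 9, use 1/9
1/315: ceiling(315/1) = 315, use 1/315
Result: 4/35 = 1/9 + 1/315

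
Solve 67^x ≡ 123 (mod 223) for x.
109

Baby-step giant-step with step n = ⌈√223⌉ = 15.
Baby steps 67^j mod 223 (j:value) for j=0..14: 0:1, 1:67, 2:29, 3:159, 4:172, 5:151, 6:82, 7:142, 8:148, 9:104, 10:55, 11:117, 12:34, 13:48, 14:94.
Giant-step multiplier: 67^(-15) ≡ 67^(222-15) = 67^207 ≡ 95 (mod 223).
Giant steps γ_i = 123·95^i mod 223: γ_0=123, γ_1=89, γ_2=204, γ_3=202, γ_4=12, γ_5=25, γ_6=145, γ_7=172 (in table at j=4).
x = i·n + j = 7·15 + 4 = 109.
Check: 67^109 ≡ 123 (mod 223).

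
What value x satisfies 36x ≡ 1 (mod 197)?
104

gcd(36, 197) = 1, so the inverse exists.
Extended Euclidean algorithm on (197, 36):
197 = 5 × 36 + 17  ⟹  17 = (1)·197 + (-5)·36
36 = 2 × 17 + 2  ⟹  2 = (-2)·197 + (11)·36
17 = 8 × 2 + 1  ⟹  1 = (17)·197 + (-93)·36
So (-93)·36 ≡ 1 (mod 197), i.e. 36^(-1) ≡ -93 ≡ 104 (mod 197).
Check: 36 × 104 = 3744 ≡ 1 (mod 197)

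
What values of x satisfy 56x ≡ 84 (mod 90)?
x ≡ 24 (mod 45)

gcd(56, 90) = 2, which divides 84, so solutions exist.
Divide through by 2: 28x ≡ 42 (mod 45).
Find 28^(-1) mod 45 by the extended Euclidean algorithm:
45 = 1 × 28 + 17  ⟹  17 = (1)·45 + (-1)·28
28 = 1 × 17 + 11  ⟹  11 = (-1)·45 + (2)·28
17 = 1 × 11 + 6  ⟹  6 = (2)·45 + (-3)·28
11 = 1 × 6 + 5  ⟹  5 = (-3)·45 + (5)·28
6 = 1 × 5 + 1  ⟹  1 = (5)·45 + (-8)·28
So (-8)·28 ≡ 1 (mod 45), i.e. 28^(-1) ≡ -8 ≡ 37 (mod 45).
x ≡ 37 × 42 = 1554 ≡ 24 (mod 45).
Check: 56 × 24 = 1344 ≡ 84 (mod 90).
x ≡ 24 (mod 45), giving 2 solutions mod 90.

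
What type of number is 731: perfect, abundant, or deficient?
deficient

Proper divisors of 731: sum = 1 + 17 + 43 = 61
Since 61 < 731, 731 is deficient.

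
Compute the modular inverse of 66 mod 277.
21

gcd(66, 277) = 1, so the inverse exists.
Extended Euclidean algorithm on (277, 66):
277 = 4 × 66 + 13  ⟹  13 = (1)·277 + (-4)·66
66 = 5 × 13 + 1  ⟹  1 = (-5)·277 + (21)·66
So (21)·66 ≡ 1 (mod 277), i.e. 66^(-1) ≡ 21 (mod 277).
Check: 66 × 21 = 1386 ≡ 1 (mod 277)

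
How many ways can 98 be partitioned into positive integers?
150198136

p(n) counts ways to write n as a sum of positive integers (order ignored).
Euler's pentagonal recurrence: p(k) = p(k-1) + p(k-2) - p(k-5) - p(k-7) + p(k-12) + p(k-15) - ... (offsets j(3j∓1)/2, signs ++--, p(0)=1, p(<0)=0).
DP table for k = 0..97: p(0)=1, p(1)=1, p(2)=2, p(3)=3, p(4)=5, p(5)=7, p(6)=11, p(7)=15, p(8)=22, p(9)=30, p(10)=42, p(11)=56, p(12)=77, p(13)=101, p(14)=135, p(15)=176, p(16)=231, p(17)=297, p(18)=385, p(19)=490, p(20)=627, p(21)=792, p(22)=1002, p(23)=1255, p(24)=1575, p(25)=1958, p(26)=2436, p(27)=3010, p(28)=3718, p(29)=4565, p(30)=5604, p(31)=6842, p(32)=8349, p(33)=10143, p(34)=12310, p(35)=14883, p(36)=17977, p(37)=21637, p(38)=26015, p(39)=31185, p(40)=37338, p(41)=44583, p(42)=53174, p(43)=63261, p(44)=75175, p(45)=89134, p(46)=105558, p(47)=124754, p(48)=147273, p(49)=173525, p(50)=204226, p(51)=239943, p(52)=281589, p(53)=329931, p(54)=386155, p(55)=451276, p(56)=526823, p(57)=614154, p(58)=715220, p(59)=831820, p(60)=966467, p(61)=1121505, p(62)=1300156, p(63)=1505499, p(64)=1741630, p(65)=2012558, p(66)=2323520, p(67)=2679689, p(68)=3087735, p(69)=3554345, p(70)=4087968, p(71)=4697205, p(72)=5392783, p(73)=6185689, p(74)=7089500, p(75)=8118264, p(76)=9289091, p(77)=10619863, p(78)=12132164, p(79)=13848650, p(80)=15796476, p(81)=18004327, p(82)=20506255, p(83)=23338469, p(84)=26543660, p(85)=30167357, p(86)=34262962, p(87)=38887673, p(88)=44108109, p(89)=49995925, p(90)=56634173, p(91)=64112359, p(92)=72533807, p(93)=82010177, p(94)=92669720, p(95)=104651419, p(96)=118114304, p(97)=133230930.
Final step: p(98) = p(97) + p(96) - p(93) - p(91) + p(86) + p(83) - p(76) - p(72) + p(63) + p(58) - p(47) - p(41) + p(28) + p(21) - p(6)
= 133230930 + 118114304 - 82010177 - 64112359 + 34262962 + 23338469 - 9289091 - 5392783 + 1505499 + 715220 - 124754 - 44583 + 3718 + 792 - 11
= 150198136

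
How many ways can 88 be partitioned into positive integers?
44108109

p(n) counts ways to write n as a sum of positive integers (order ignored).
Euler's pentagonal recurrence: p(k) = p(k-1) + p(k-2) - p(k-5) - p(k-7) + p(k-12) + p(k-15) - ... (offsets j(3j∓1)/2, signs ++--, p(0)=1, p(<0)=0).
DP table for k = 0..87: p(0)=1, p(1)=1, p(2)=2, p(3)=3, p(4)=5, p(5)=7, p(6)=11, p(7)=15, p(8)=22, p(9)=30, p(10)=42, p(11)=56, p(12)=77, p(13)=101, p(14)=135, p(15)=176, p(16)=231, p(17)=297, p(18)=385, p(19)=490, p(20)=627, p(21)=792, p(22)=1002, p(23)=1255, p(24)=1575, p(25)=1958, p(26)=2436, p(27)=3010, p(28)=3718, p(29)=4565, p(30)=5604, p(31)=6842, p(32)=8349, p(33)=10143, p(34)=12310, p(35)=14883, p(36)=17977, p(37)=21637, p(38)=26015, p(39)=31185, p(40)=37338, p(41)=44583, p(42)=53174, p(43)=63261, p(44)=75175, p(45)=89134, p(46)=105558, p(47)=124754, p(48)=147273, p(49)=173525, p(50)=204226, p(51)=239943, p(52)=281589, p(53)=329931, p(54)=386155, p(55)=451276, p(56)=526823, p(57)=614154, p(58)=715220, p(59)=831820, p(60)=966467, p(61)=1121505, p(62)=1300156, p(63)=1505499, p(64)=1741630, p(65)=2012558, p(66)=2323520, p(67)=2679689, p(68)=3087735, p(69)=3554345, p(70)=4087968, p(71)=4697205, p(72)=5392783, p(73)=6185689, p(74)=7089500, p(75)=8118264, p(76)=9289091, p(77)=10619863, p(78)=12132164, p(79)=13848650, p(80)=15796476, p(81)=18004327, p(82)=20506255, p(83)=23338469, p(84)=26543660, p(85)=30167357, p(86)=34262962, p(87)=38887673.
Final step: p(88) = p(87) + p(86) - p(83) - p(81) + p(76) + p(73) - p(66) - p(62) + p(53) + p(48) - p(37) - p(31) + p(18) + p(11)
= 38887673 + 34262962 - 23338469 - 18004327 + 9289091 + 6185689 - 2323520 - 1300156 + 329931 + 147273 - 21637 - 6842 + 385 + 56
= 44108109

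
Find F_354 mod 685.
112

Matrix identity: Q^n = [[F_(n+1), F_n], [F_n, F_(n-1)]] with Q = [[1,1],[1,0]].
n = 354 = 101100010₂. Square-and-multiply, entries mod 685:
Q^1 = [[1,1],[1,0]]
Q^2 = (Q^1)² = [[2,1],[1,1]]
Q^5 = (Q^2)²·Q = [[8,5],[5,3]]
Q^11 = (Q^5)²·Q = [[144,89],[89,55]]
Q^22 = (Q^11)² = [[572,586],[586,671]]
Q^44 = (Q^22)² = [[650,243],[243,407]]
Q^88 = (Q^44)² = [[679,661],[661,18]]
Q^177 = (Q^88)²·Q = [[324,612],[612,397]]
Q^354 = (Q^177)² = [[20,112],[112,593]]
F_354 mod 685 = Q^354[0][1] = 112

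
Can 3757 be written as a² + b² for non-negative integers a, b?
6² + 61² (a=6, b=61)

Factorization: 3757 = 13 × 17^2
By Fermat: n is sum of two squares iff every prime p ≡ 3 (mod 4) appears to even power.
All primes ≡ 3 (mod 4) appear to even power.
Search a = 0, 1, 2, … for 3757 - a² a perfect square: first hit at a = 6: 3757 - 36 = 3721 = 61².
3757 = 6² + 61² = 36 + 3721 ✓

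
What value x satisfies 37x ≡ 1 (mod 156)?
97

gcd(37, 156) = 1, so the inverse exists.
Extended Euclidean algorithm on (156, 37):
156 = 4 × 37 + 8  ⟹  8 = (1)·156 + (-4)·37
37 = 4 × 8 + 5  ⟹  5 = (-4)·156 + (17)·37
8 = 1 × 5 + 3  ⟹  3 = (5)·156 + (-21)·37
5 = 1 × 3 + 2  ⟹  2 = (-9)·156 + (38)·37
3 = 1 × 2 + 1  ⟹  1 = (14)·156 + (-59)·37
So (-59)·37 ≡ 1 (mod 156), i.e. 37^(-1) ≡ -59 ≡ 97 (mod 156).
Check: 37 × 97 = 3589 ≡ 1 (mod 156)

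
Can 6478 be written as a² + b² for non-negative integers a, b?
Not possible

Factorization: 6478 = 2 × 41 × 79
By Fermat: n is sum of two squares iff every prime p ≡ 3 (mod 4) appears to even power.
Prime(s) ≡ 3 (mod 4) with odd exponent: [(79, 1)]
Therefore 6478 cannot be expressed as a² + b².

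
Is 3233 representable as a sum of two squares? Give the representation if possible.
23² + 52² (a=23, b=52)

Factorization: 3233 = 53 × 61
By Fermat: n is sum of two squares iff every prime p ≡ 3 (mod 4) appears to even power.
All primes ≡ 3 (mod 4) appear to even power.
Search a = 0, 1, 2, … for 3233 - a² a perfect square: first hit at a = 23: 3233 - 529 = 2704 = 52².
3233 = 23² + 52² = 529 + 2704 ✓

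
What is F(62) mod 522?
269

Matrix identity: Q^n = [[F_(n+1), F_n], [F_n, F_(n-1)]] with Q = [[1,1],[1,0]].
n = 62 = 111110₂. Square-and-multiply, entries mod 522:
Q^1 = [[1,1],[1,0]]
Q^3 = (Q^1)²·Q = [[3,2],[2,1]]
Q^7 = (Q^3)²·Q = [[21,13],[13,8]]
Q^15 = (Q^7)²·Q = [[465,88],[88,377]]
Q^31 = (Q^15)²·Q = [[3,31],[31,494]]
Q^62 = (Q^31)² = [[448,269],[269,179]]
F_62 mod 522 = Q^62[0][1] = 269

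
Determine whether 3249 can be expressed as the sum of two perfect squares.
0² + 57² (a=0, b=57)

Factorization: 3249 = 3^2 × 19^2
By Fermat: n is sum of two squares iff every prime p ≡ 3 (mod 4) appears to even power.
All primes ≡ 3 (mod 4) appear to even power.
Search a = 0, 1, 2, … for 3249 - a² a perfect square: first hit at a = 0: 3249 - 0 = 3249 = 57².
3249 = 0² + 57² = 0 + 3249 ✓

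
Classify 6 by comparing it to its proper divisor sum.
perfect

Proper divisors of 6: sum = 1 + 2 + 3 = 6
Since 6 = 6, 6 is perfect.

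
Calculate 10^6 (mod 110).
100

Repeated squaring. Binary of 6 = 110.
10^1 ≡ 10 (mod 110); 10^2 ≡ 100 (mod 110); 10^4 ≡ 100 (mod 110)
10^6 = 10^2 × 10^4 ≡ 100 (mod 110)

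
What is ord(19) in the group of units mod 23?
22

23 is prime, so ord(19) divides φ(23) = 22.
Divisors of 22: 1, 2, 11, 22.
Repeated squaring: 19^1 ≡ 19, 19^2 ≡ 16, 19^4 ≡ 3, 19^8 ≡ 9, 19^16 ≡ 12 (mod 23).
Test 19^d mod 23 for each divisor d in increasing order:
19^1 ≡ 19
19^2 ≡ 16
19^11 = 19^8·19^2·19^1 ≡ 22
19^22 = 19^16·19^4·19^2 ≡ 1  ← first divisor giving 1
The order is 22.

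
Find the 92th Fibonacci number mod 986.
543

Matrix identity: Q^n = [[F_(n+1), F_n], [F_n, F_(n-1)]] with Q = [[1,1],[1,0]].
n = 92 = 1011100₂. Square-and-multiply, entries mod 986:
Q^1 = [[1,1],[1,0]]
Q^2 = (Q^1)² = [[2,1],[1,1]]
Q^5 = (Q^2)²·Q = [[8,5],[5,3]]
Q^11 = (Q^5)²·Q = [[144,89],[89,55]]
Q^23 = (Q^11)²·Q = [[26,63],[63,949]]
Q^46 = (Q^23)² = [[701,293],[293,408]]
Q^92 = (Q^46)² = [[440,543],[543,883]]
F_92 mod 986 = Q^92[0][1] = 543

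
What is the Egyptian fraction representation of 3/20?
1/7 + 1/140

Greedy algorithm:
3/20: ceiling(20/3) = 7, use 1/7
1/140: ceiling(140/1) = 140, use 1/140
Result: 3/20 = 1/7 + 1/140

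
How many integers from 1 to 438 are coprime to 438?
144

438 = 2 × 3 × 73
φ(n) = n × ∏(1 - 1/p) for each prime p dividing n
φ(438) = 438 × (1 - 1/2) × (1 - 1/3) × (1 - 1/73) = 144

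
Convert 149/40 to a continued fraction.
[3; 1, 2, 1, 1, 1, 3]

Euclidean algorithm steps:
149 = 3 × 40 + 29
40 = 1 × 29 + 11
29 = 2 × 11 + 7
11 = 1 × 7 + 4
7 = 1 × 4 + 3
4 = 1 × 3 + 1
3 = 3 × 1 + 0
Continued fraction: [3; 1, 2, 1, 1, 1, 3]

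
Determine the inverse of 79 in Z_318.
157

gcd(79, 318) = 1, so the inverse exists.
Extended Euclidean algorithm on (318, 79):
318 = 4 × 79 + 2  ⟹  2 = (1)·318 + (-4)·79
79 = 39 × 2 + 1  ⟹  1 = (-39)·318 + (157)·79
So (157)·79 ≡ 1 (mod 318), i.e. 79^(-1) ≡ 157 (mod 318).
Check: 79 × 157 = 12403 ≡ 1 (mod 318)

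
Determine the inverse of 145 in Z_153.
19

gcd(145, 153) = 1, so the inverse exists.
Extended Euclidean algorithm on (153, 145):
153 = 1 × 145 + 8  ⟹  8 = (1)·153 + (-1)·145
145 = 18 × 8 + 1  ⟹  1 = (-18)·153 + (19)·145
So (19)·145 ≡ 1 (mod 153), i.e. 145^(-1) ≡ 19 (mod 153).
Check: 145 × 19 = 2755 ≡ 1 (mod 153)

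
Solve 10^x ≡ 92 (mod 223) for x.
167

Baby-step giant-step with step n = ⌈√223⌉ = 15.
Baby steps 10^j mod 223 (j:value) for j=0..14: 0:1, 1:10, 2:100, 3:108, 4:188, 5:96, 6:68, 7:11, 8:110, 9:208, 10:73, 11:61, 12:164, 13:79, 14:121.
Giant-step multiplier: 10^(-15) ≡ 10^(222-15) = 10^207 ≡ 54 (mod 223).
Giant steps γ_i = 92·54^i mod 223: γ_0=92, γ_1=62, γ_2=3, γ_3=162, γ_4=51, γ_5=78, γ_6=198, γ_7=211, γ_8=21, γ_9=19, γ_10=134, γ_11=100 (in table at j=2).
x = i·n + j = 11·15 + 2 = 167.
Check: 10^167 ≡ 92 (mod 223).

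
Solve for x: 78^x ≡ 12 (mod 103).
89

Baby-step giant-step with step n = ⌈√103⌉ = 11.
Baby steps 78^j mod 103 (j:value) for j=0..10: 0:1, 1:78, 2:7, 3:31, 4:49, 5:11, 6:34, 7:77, 8:32, 9:24, 10:18.
Giant-step multiplier: 78^(-11) ≡ 78^(102-11) = 78^91 ≡ 84 (mod 103).
Giant steps γ_i = 12·84^i mod 103: γ_0=12, γ_1=81, γ_2=6, γ_3=92, γ_4=3, γ_5=46, γ_6=53, γ_7=23, γ_8=78 (in table at j=1).
x = i·n + j = 8·11 + 1 = 89.
Check: 78^89 ≡ 12 (mod 103).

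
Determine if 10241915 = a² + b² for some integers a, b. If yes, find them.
Not possible

Factorization: 10241915 = 5 × 127^3
By Fermat: n is sum of two squares iff every prime p ≡ 3 (mod 4) appears to even power.
Prime(s) ≡ 3 (mod 4) with odd exponent: [(127, 3)]
Therefore 10241915 cannot be expressed as a² + b².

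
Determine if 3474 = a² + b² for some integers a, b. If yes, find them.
15² + 57² (a=15, b=57)

Factorization: 3474 = 2 × 3^2 × 193
By Fermat: n is sum of two squares iff every prime p ≡ 3 (mod 4) appears to even power.
All primes ≡ 3 (mod 4) appear to even power.
Search a = 0, 1, 2, … for 3474 - a² a perfect square: first hit at a = 15: 3474 - 225 = 3249 = 57².
3474 = 15² + 57² = 225 + 3249 ✓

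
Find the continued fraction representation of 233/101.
[2; 3, 3, 1, 7]

Euclidean algorithm steps:
233 = 2 × 101 + 31
101 = 3 × 31 + 8
31 = 3 × 8 + 7
8 = 1 × 7 + 1
7 = 7 × 1 + 0
Continued fraction: [2; 3, 3, 1, 7]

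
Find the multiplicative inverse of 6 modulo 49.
41

gcd(6, 49) = 1, so the inverse exists.
Extended Euclidean algorithm on (49, 6):
49 = 8 × 6 + 1  ⟹  1 = (1)·49 + (-8)·6
So (-8)·6 ≡ 1 (mod 49), i.e. 6^(-1) ≡ -8 ≡ 41 (mod 49).
Check: 6 × 41 = 246 ≡ 1 (mod 49)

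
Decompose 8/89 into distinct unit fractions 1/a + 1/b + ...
1/12 + 1/153 + 1/54468

Greedy algorithm:
8/89: ceiling(89/8) = 12, use 1/12
7/1068: ceiling(1068/7) = 153, use 1/153
1/54468: ceiling(54468/1) = 54468, use 1/54468
Result: 8/89 = 1/12 + 1/153 + 1/54468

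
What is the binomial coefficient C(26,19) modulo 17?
2

Using Lucas' theorem:
Write n=26 and k=19 in base 17:
n in base 17: [1, 9]
k in base 17: [1, 2]
C(26,19) mod 17 = ∏ C(n_i, k_i) mod 17
Digit binomials (mod 17): C(1,1) = 1; C(9,2) = 36 ≡ 2
Product: 1 × 2 = 2 ≡ 2 (mod 17)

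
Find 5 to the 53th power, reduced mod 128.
117

Repeated squaring. Binary of 53 = 110101.
5^1 ≡ 5 (mod 128); 5^2 ≡ 25 (mod 128); 5^4 ≡ 113 (mod 128); 5^8 ≡ 97 (mod 128); 5^16 ≡ 65 (mod 128); 5^32 ≡ 1 (mod 128)
5^53 = 5^1 × 5^4 × 5^16 × 5^32 ≡ 117 (mod 128)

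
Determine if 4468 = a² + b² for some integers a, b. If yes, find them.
42² + 52² (a=42, b=52)

Factorization: 4468 = 2^2 × 1117
By Fermat: n is sum of two squares iff every prime p ≡ 3 (mod 4) appears to even power.
All primes ≡ 3 (mod 4) appear to even power.
Search a = 0, 1, 2, … for 4468 - a² a perfect square: first hit at a = 42: 4468 - 1764 = 2704 = 52².
4468 = 42² + 52² = 1764 + 2704 ✓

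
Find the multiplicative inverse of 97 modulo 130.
63

gcd(97, 130) = 1, so the inverse exists.
Extended Euclidean algorithm on (130, 97):
130 = 1 × 97 + 33  ⟹  33 = (1)·130 + (-1)·97
97 = 2 × 33 + 31  ⟹  31 = (-2)·130 + (3)·97
33 = 1 × 31 + 2  ⟹  2 = (3)·130 + (-4)·97
31 = 15 × 2 + 1  ⟹  1 = (-47)·130 + (63)·97
So (63)·97 ≡ 1 (mod 130), i.e. 97^(-1) ≡ 63 (mod 130).
Check: 97 × 63 = 6111 ≡ 1 (mod 130)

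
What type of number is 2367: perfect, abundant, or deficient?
deficient

Proper divisors of 2367: sum = 1 + 3 + 9 + 263 + 789 = 1065
Since 1065 < 2367, 2367 is deficient.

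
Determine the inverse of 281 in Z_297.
167

gcd(281, 297) = 1, so the inverse exists.
Extended Euclidean algorithm on (297, 281):
297 = 1 × 281 + 16  ⟹  16 = (1)·297 + (-1)·281
281 = 17 × 16 + 9  ⟹  9 = (-17)·297 + (18)·281
16 = 1 × 9 + 7  ⟹  7 = (18)·297 + (-19)·281
9 = 1 × 7 + 2  ⟹  2 = (-35)·297 + (37)·281
7 = 3 × 2 + 1  ⟹  1 = (123)·297 + (-130)·281
So (-130)·281 ≡ 1 (mod 297), i.e. 281^(-1) ≡ -130 ≡ 167 (mod 297).
Check: 281 × 167 = 46927 ≡ 1 (mod 297)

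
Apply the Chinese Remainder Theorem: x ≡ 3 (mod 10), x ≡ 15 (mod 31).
263

Using Chinese Remainder Theorem:
M = 10 × 31 = 310
M1 = 31, M2 = 10
y1 = 31^(-1) mod 10 = 1
y2 = 10^(-1) mod 31 = 28
x = (3×31×1 + 15×10×28) mod 310 = 263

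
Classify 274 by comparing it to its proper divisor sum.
deficient

Proper divisors of 274: sum = 1 + 2 + 137 = 140
Since 140 < 274, 274 is deficient.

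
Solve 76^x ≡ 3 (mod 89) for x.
67

Baby-step giant-step with step n = ⌈√89⌉ = 10.
Baby steps 76^j mod 89 (j:value) for j=0..9: 0:1, 1:76, 2:80, 3:28, 4:81, 5:15, 6:72, 7:43, 8:64, 9:58.
Giant-step multiplier: 76^(-10) ≡ 76^(88-10) = 76^78 ≡ 36 (mod 89).
Giant steps γ_i = 3·36^i mod 89: γ_0=3, γ_1=19, γ_2=61, γ_3=60, γ_4=24, γ_5=63, γ_6=43 (in table at j=7).
x = i·n + j = 6·10 + 7 = 67.
Check: 76^67 ≡ 3 (mod 89).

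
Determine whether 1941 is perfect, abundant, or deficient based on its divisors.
deficient

Proper divisors of 1941: sum = 1 + 3 + 647 = 651
Since 651 < 1941, 1941 is deficient.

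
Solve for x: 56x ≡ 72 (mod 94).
x ≡ 8 (mod 47)

gcd(56, 94) = 2, which divides 72, so solutions exist.
Divide through by 2: 28x ≡ 36 (mod 47).
Find 28^(-1) mod 47 by the extended Euclidean algorithm:
47 = 1 × 28 + 19  ⟹  19 = (1)·47 + (-1)·28
28 = 1 × 19 + 9  ⟹  9 = (-1)·47 + (2)·28
19 = 2 × 9 + 1  ⟹  1 = (3)·47 + (-5)·28
So (-5)·28 ≡ 1 (mod 47), i.e. 28^(-1) ≡ -5 ≡ 42 (mod 47).
x ≡ 42 × 36 = 1512 ≡ 8 (mod 47).
Check: 56 × 8 = 448 ≡ 72 (mod 94).
x ≡ 8 (mod 47), giving 2 solutions mod 94.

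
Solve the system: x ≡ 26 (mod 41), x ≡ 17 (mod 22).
149

Using Chinese Remainder Theorem:
M = 41 × 22 = 902
M1 = 22, M2 = 41
y1 = 22^(-1) mod 41 = 28
y2 = 41^(-1) mod 22 = 7
x = (26×22×28 + 17×41×7) mod 902 = 149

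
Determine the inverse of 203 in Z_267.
146

gcd(203, 267) = 1, so the inverse exists.
Extended Euclidean algorithm on (267, 203):
267 = 1 × 203 + 64  ⟹  64 = (1)·267 + (-1)·203
203 = 3 × 64 + 11  ⟹  11 = (-3)·267 + (4)·203
64 = 5 × 11 + 9  ⟹  9 = (16)·267 + (-21)·203
11 = 1 × 9 + 2  ⟹  2 = (-19)·267 + (25)·203
9 = 4 × 2 + 1  ⟹  1 = (92)·267 + (-121)·203
So (-121)·203 ≡ 1 (mod 267), i.e. 203^(-1) ≡ -121 ≡ 146 (mod 267).
Check: 203 × 146 = 29638 ≡ 1 (mod 267)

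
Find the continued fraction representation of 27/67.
[0; 2, 2, 13]

Euclidean algorithm steps:
27 = 0 × 67 + 27
67 = 2 × 27 + 13
27 = 2 × 13 + 1
13 = 13 × 1 + 0
Continued fraction: [0; 2, 2, 13]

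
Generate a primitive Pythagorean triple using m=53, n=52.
(105, 5512, 5513)

Euclid's formula: a = m² - n², b = 2mn, c = m² + n²
m = 53, n = 52
a = 53² - 52² = 2809 - 2704 = 105
b = 2 × 53 × 52 = 5512
c = 53² + 52² = 2809 + 2704 = 5513
Verification: 105² + 5512² = 11025 + 30382144 = 30393169 = 5513² ✓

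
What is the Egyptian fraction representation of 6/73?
1/13 + 1/190 + 1/180310

Greedy algorithm:
6/73: ceiling(73/6) = 13, use 1/13
5/949: ceiling(949/5) = 190, use 1/190
1/180310: ceiling(180310/1) = 180310, use 1/180310
Result: 6/73 = 1/13 + 1/190 + 1/180310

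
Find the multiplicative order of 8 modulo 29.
28

29 is prime, so ord(8) divides φ(29) = 28.
Divisors of 28: 1, 2, 4, 7, 14, 28.
Repeated squaring: 8^1 ≡ 8, 8^2 ≡ 6, 8^4 ≡ 7, 8^8 ≡ 20, 8^16 ≡ 23 (mod 29).
Test 8^d mod 29 for each divisor d in increasing order:
8^1 ≡ 8
8^2 ≡ 6
8^4 ≡ 7
8^7 = 8^4·8^2·8^1 ≡ 17
8^14 = 8^8·8^4·8^2 ≡ 28
8^28 = 8^16·8^8·8^4 ≡ 1  ← first divisor giving 1
The order is 28.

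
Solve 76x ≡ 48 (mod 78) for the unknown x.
x ≡ 15 (mod 39)

gcd(76, 78) = 2, which divides 48, so solutions exist.
Divide through by 2: 38x ≡ 24 (mod 39).
Find 38^(-1) mod 39 by the extended Euclidean algorithm:
39 = 1 × 38 + 1  ⟹  1 = (1)·39 + (-1)·38
So (-1)·38 ≡ 1 (mod 39), i.e. 38^(-1) ≡ -1 ≡ 38 (mod 39).
x ≡ 38 × 24 = 912 ≡ 15 (mod 39).
Check: 76 × 15 = 1140 ≡ 48 (mod 78).
x ≡ 15 (mod 39), giving 2 solutions mod 78.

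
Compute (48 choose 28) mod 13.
4

Using Lucas' theorem:
Write n=48 and k=28 in base 13:
n in base 13: [3, 9]
k in base 13: [2, 2]
C(48,28) mod 13 = ∏ C(n_i, k_i) mod 13
Digit binomials (mod 13): C(3,2) = 3; C(9,2) = 36 ≡ 10
Product: 3 × 10 = 30 ≡ 4 (mod 13)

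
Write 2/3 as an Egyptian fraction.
1/2 + 1/6

Greedy algorithm:
2/3: ceiling(3/2) = 2, use 1/2
1/6: ceiling(6/1) = 6, use 1/6
Result: 2/3 = 1/2 + 1/6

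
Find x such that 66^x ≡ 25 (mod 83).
20

Baby-step giant-step with step n = ⌈√83⌉ = 10.
Baby steps 66^j mod 83 (j:value) for j=0..9: 0:1, 1:66, 2:40, 3:67, 4:23, 5:24, 6:7, 7:47, 8:31, 9:54.
Giant-step multiplier: 66^(-10) ≡ 66^(82-10) = 66^72 ≡ 33 (mod 83).
Giant steps γ_i = 25·33^i mod 83: γ_0=25, γ_1=78, γ_2=1 (in table at j=0).
x = i·n + j = 2·10 + 0 = 20.
Check: 66^20 ≡ 25 (mod 83).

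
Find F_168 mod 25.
16

Matrix identity: Q^n = [[F_(n+1), F_n], [F_n, F_(n-1)]] with Q = [[1,1],[1,0]].
n = 168 = 10101000₂. Square-and-multiply, entries mod 25:
Q^1 = [[1,1],[1,0]]
Q^2 = (Q^1)² = [[2,1],[1,1]]
Q^5 = (Q^2)²·Q = [[8,5],[5,3]]
Q^10 = (Q^5)² = [[14,5],[5,9]]
Q^21 = (Q^10)²·Q = [[11,21],[21,15]]
Q^42 = (Q^21)² = [[12,21],[21,16]]
Q^84 = (Q^42)² = [[10,13],[13,22]]
Q^168 = (Q^84)² = [[19,16],[16,3]]
F_168 mod 25 = Q^168[0][1] = 16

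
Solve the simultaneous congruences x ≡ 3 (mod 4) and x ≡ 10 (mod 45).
55

Using Chinese Remainder Theorem:
M = 4 × 45 = 180
M1 = 45, M2 = 4
y1 = 45^(-1) mod 4 = 1
y2 = 4^(-1) mod 45 = 34
x = (3×45×1 + 10×4×34) mod 180 = 55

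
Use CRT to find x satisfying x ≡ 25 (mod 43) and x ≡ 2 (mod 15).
197

Using Chinese Remainder Theorem:
M = 43 × 15 = 645
M1 = 15, M2 = 43
y1 = 15^(-1) mod 43 = 23
y2 = 43^(-1) mod 15 = 7
x = (25×15×23 + 2×43×7) mod 645 = 197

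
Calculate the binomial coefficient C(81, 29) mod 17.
1

Using Lucas' theorem:
Write n=81 and k=29 in base 17:
n in base 17: [4, 13]
k in base 17: [1, 12]
C(81,29) mod 17 = ∏ C(n_i, k_i) mod 17
Digit binomials (mod 17): C(4,1) = 4; C(13,12) = 13
Product: 4 × 13 = 52 ≡ 1 (mod 17)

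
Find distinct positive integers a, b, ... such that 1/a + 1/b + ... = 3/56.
1/19 + 1/1064

Greedy algorithm:
3/56: ceiling(56/3) = 19, use 1/19
1/1064: ceiling(1064/1) = 1064, use 1/1064
Result: 3/56 = 1/19 + 1/1064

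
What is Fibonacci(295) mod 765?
625

Matrix identity: Q^n = [[F_(n+1), F_n], [F_n, F_(n-1)]] with Q = [[1,1],[1,0]].
n = 295 = 100100111₂. Square-and-multiply, entries mod 765:
Q^1 = [[1,1],[1,0]]
Q^2 = (Q^1)² = [[2,1],[1,1]]
Q^4 = (Q^2)² = [[5,3],[3,2]]
Q^9 = (Q^4)²·Q = [[55,34],[34,21]]
Q^18 = (Q^9)² = [[356,289],[289,67]]
Q^36 = (Q^18)² = [[647,612],[612,35]]
Q^73 = (Q^36)²·Q = [[307,613],[613,459]]
Q^147 = (Q^73)²·Q = [[156,308],[308,613]]
Q^295 = (Q^147)²·Q = [[327,625],[625,467]]
F_295 mod 765 = Q^295[0][1] = 625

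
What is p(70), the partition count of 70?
4087968

p(n) counts ways to write n as a sum of positive integers (order ignored).
Euler's pentagonal recurrence: p(k) = p(k-1) + p(k-2) - p(k-5) - p(k-7) + p(k-12) + p(k-15) - ... (offsets j(3j∓1)/2, signs ++--, p(0)=1, p(<0)=0).
DP table for k = 0..69: p(0)=1, p(1)=1, p(2)=2, p(3)=3, p(4)=5, p(5)=7, p(6)=11, p(7)=15, p(8)=22, p(9)=30, p(10)=42, p(11)=56, p(12)=77, p(13)=101, p(14)=135, p(15)=176, p(16)=231, p(17)=297, p(18)=385, p(19)=490, p(20)=627, p(21)=792, p(22)=1002, p(23)=1255, p(24)=1575, p(25)=1958, p(26)=2436, p(27)=3010, p(28)=3718, p(29)=4565, p(30)=5604, p(31)=6842, p(32)=8349, p(33)=10143, p(34)=12310, p(35)=14883, p(36)=17977, p(37)=21637, p(38)=26015, p(39)=31185, p(40)=37338, p(41)=44583, p(42)=53174, p(43)=63261, p(44)=75175, p(45)=89134, p(46)=105558, p(47)=124754, p(48)=147273, p(49)=173525, p(50)=204226, p(51)=239943, p(52)=281589, p(53)=329931, p(54)=386155, p(55)=451276, p(56)=526823, p(57)=614154, p(58)=715220, p(59)=831820, p(60)=966467, p(61)=1121505, p(62)=1300156, p(63)=1505499, p(64)=1741630, p(65)=2012558, p(66)=2323520, p(67)=2679689, p(68)=3087735, p(69)=3554345.
Final step: p(70) = p(69) + p(68) - p(65) - p(63) + p(58) + p(55) - p(48) - p(44) + p(35) + p(30) - p(19) - p(13) + p(0)
= 3554345 + 3087735 - 2012558 - 1505499 + 715220 + 451276 - 147273 - 75175 + 14883 + 5604 - 490 - 101 + 1
= 4087968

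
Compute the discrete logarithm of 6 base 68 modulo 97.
8

Baby-step giant-step with step n = ⌈√97⌉ = 10.
Baby steps 68^j mod 97 (j:value) for j=0..9: 0:1, 1:68, 2:65, 3:55, 4:54, 5:83, 6:18, 7:60, 8:6, 9:20.
h = 6 is already in the table at j=8, so x = 8.
Check: 68^8 ≡ 6 (mod 97).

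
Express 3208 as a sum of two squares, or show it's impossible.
38² + 42² (a=38, b=42)

Factorization: 3208 = 2^3 × 401
By Fermat: n is sum of two squares iff every prime p ≡ 3 (mod 4) appears to even power.
All primes ≡ 3 (mod 4) appear to even power.
Search a = 0, 1, 2, … for 3208 - a² a perfect square: first hit at a = 38: 3208 - 1444 = 1764 = 42².
3208 = 38² + 42² = 1444 + 1764 ✓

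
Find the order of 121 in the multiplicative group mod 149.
74

149 is prime, so ord(121) divides φ(149) = 148.
Divisors of 148: 1, 2, 4, 37, 74, 148.
Repeated squaring: 121^1 ≡ 121, 121^2 ≡ 39, 121^4 ≡ 31, 121^8 ≡ 67, 121^16 ≡ 19, 121^32 ≡ 63, 121^64 ≡ 95, 121^128 ≡ 85 (mod 149).
Test 121^d mod 149 for each divisor d in increasing order:
121^1 ≡ 121
121^2 ≡ 39
121^4 ≡ 31
121^37 = 121^32·121^4·121^1 ≡ 148
121^74 = 121^64·121^8·121^2 ≡ 1  ← first divisor giving 1
The order is 74.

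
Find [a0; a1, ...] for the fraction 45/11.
[4; 11]

Euclidean algorithm steps:
45 = 4 × 11 + 1
11 = 11 × 1 + 0
Continued fraction: [4; 11]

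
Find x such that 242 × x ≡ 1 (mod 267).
32

gcd(242, 267) = 1, so the inverse exists.
Extended Euclidean algorithm on (267, 242):
267 = 1 × 242 + 25  ⟹  25 = (1)·267 + (-1)·242
242 = 9 × 25 + 17  ⟹  17 = (-9)·267 + (10)·242
25 = 1 × 17 + 8  ⟹  8 = (10)·267 + (-11)·242
17 = 2 × 8 + 1  ⟹  1 = (-29)·267 + (32)·242
So (32)·242 ≡ 1 (mod 267), i.e. 242^(-1) ≡ 32 (mod 267).
Check: 242 × 32 = 7744 ≡ 1 (mod 267)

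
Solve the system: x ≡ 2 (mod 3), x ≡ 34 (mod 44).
122

Using Chinese Remainder Theorem:
M = 3 × 44 = 132
M1 = 44, M2 = 3
y1 = 44^(-1) mod 3 = 2
y2 = 3^(-1) mod 44 = 15
x = (2×44×2 + 34×3×15) mod 132 = 122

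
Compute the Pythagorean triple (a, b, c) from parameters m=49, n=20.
(2001, 1960, 2801)

Euclid's formula: a = m² - n², b = 2mn, c = m² + n²
m = 49, n = 20
a = 49² - 20² = 2401 - 400 = 2001
b = 2 × 49 × 20 = 1960
c = 49² + 20² = 2401 + 400 = 2801
Verification: 2001² + 1960² = 4004001 + 3841600 = 7845601 = 2801² ✓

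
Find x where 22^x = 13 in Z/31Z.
13

Baby-step giant-step with step n = ⌈√31⌉ = 6.
Baby steps 22^j mod 31 (j:value) for j=0..5: 0:1, 1:22, 2:19, 3:15, 4:20, 5:6.
Giant-step multiplier: 22^(-6) ≡ 22^(30-6) = 22^24 ≡ 4 (mod 31).
Giant steps γ_i = 13·4^i mod 31: γ_0=13, γ_1=21, γ_2=22 (in table at j=1).
x = i·n + j = 2·6 + 1 = 13.
Check: 22^13 ≡ 13 (mod 31).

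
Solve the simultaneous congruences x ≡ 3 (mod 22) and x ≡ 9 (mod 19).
47

Using Chinese Remainder Theorem:
M = 22 × 19 = 418
M1 = 19, M2 = 22
y1 = 19^(-1) mod 22 = 7
y2 = 22^(-1) mod 19 = 13
x = (3×19×7 + 9×22×13) mod 418 = 47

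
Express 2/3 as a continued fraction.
[0; 1, 2]

Euclidean algorithm steps:
2 = 0 × 3 + 2
3 = 1 × 2 + 1
2 = 2 × 1 + 0
Continued fraction: [0; 1, 2]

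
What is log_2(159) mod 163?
83

Baby-step giant-step with step n = ⌈√163⌉ = 13.
Baby steps 2^j mod 163 (j:value) for j=0..12: 0:1, 1:2, 2:4, 3:8, 4:16, 5:32, 6:64, 7:128, 8:93, 9:23, 10:46, 11:92, 12:21.
Giant-step multiplier: 2^(-13) ≡ 2^(162-13) = 2^149 ≡ 66 (mod 163).
Giant steps γ_i = 159·66^i mod 163: γ_0=159, γ_1=62, γ_2=17, γ_3=144, γ_4=50, γ_5=40, γ_6=32 (in table at j=5).
x = i·n + j = 6·13 + 5 = 83.
Check: 2^83 ≡ 159 (mod 163).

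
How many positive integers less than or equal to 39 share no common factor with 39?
24

39 = 3 × 13
φ(n) = n × ∏(1 - 1/p) for each prime p dividing n
φ(39) = 39 × (1 - 1/3) × (1 - 1/13) = 24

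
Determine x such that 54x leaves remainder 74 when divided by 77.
x ≡ 47 (mod 77)

gcd(54, 77) = 1, which divides 74, so solutions exist.
Find 54^(-1) mod 77 by the extended Euclidean algorithm:
77 = 1 × 54 + 23  ⟹  23 = (1)·77 + (-1)·54
54 = 2 × 23 + 8  ⟹  8 = (-2)·77 + (3)·54
23 = 2 × 8 + 7  ⟹  7 = (5)·77 + (-7)·54
8 = 1 × 7 + 1  ⟹  1 = (-7)·77 + (10)·54
So (10)·54 ≡ 1 (mod 77), i.e. 54^(-1) ≡ 10 (mod 77).
x ≡ 10 × 74 = 740 ≡ 47 (mod 77).
Check: 54 × 47 = 2538 ≡ 74 (mod 77).
Unique solution: x ≡ 47 (mod 77)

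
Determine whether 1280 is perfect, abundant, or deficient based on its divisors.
abundant

Proper divisors of 1280: sum = 1 + 2 + 4 + 5 + 8 + 10 + 16 + 20 + ... + 160 + 256 + 320 + 640 (17 divisors) = 1786
Since 1786 > 1280, 1280 is abundant.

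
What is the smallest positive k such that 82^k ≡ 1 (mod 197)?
196

197 is prime, so ord(82) divides φ(197) = 196.
Divisors of 196: 1, 2, 4, 7, 14, 28, 49, 98, 196.
Repeated squaring: 82^1 ≡ 82, 82^2 ≡ 26, 82^4 ≡ 85, 82^8 ≡ 133, 82^16 ≡ 156, 82^32 ≡ 105, 82^64 ≡ 190, 82^128 ≡ 49 (mod 197).
Test 82^d mod 197 for each divisor d in increasing order:
82^1 ≡ 82
82^2 ≡ 26
82^4 ≡ 85
82^7 = 82^4·82^2·82^1 ≡ 177
82^14 = 82^8·82^4·82^2 ≡ 6
82^28 = 82^16·82^8·82^4 ≡ 36
82^49 = 82^32·82^16·82^1 ≡ 14
82^98 = 82^64·82^32·82^2 ≡ 196
82^196 = 82^128·82^64·82^4 ≡ 1  ← first divisor giving 1
The order is 196.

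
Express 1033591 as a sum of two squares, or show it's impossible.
Not possible

Factorization: 1033591 = 13 × 43^3
By Fermat: n is sum of two squares iff every prime p ≡ 3 (mod 4) appears to even power.
Prime(s) ≡ 3 (mod 4) with odd exponent: [(43, 3)]
Therefore 1033591 cannot be expressed as a² + b².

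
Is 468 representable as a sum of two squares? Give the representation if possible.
12² + 18² (a=12, b=18)

Factorization: 468 = 2^2 × 3^2 × 13
By Fermat: n is sum of two squares iff every prime p ≡ 3 (mod 4) appears to even power.
All primes ≡ 3 (mod 4) appear to even power.
Search a = 0, 1, 2, … for 468 - a² a perfect square: first hit at a = 12: 468 - 144 = 324 = 18².
468 = 12² + 18² = 144 + 324 ✓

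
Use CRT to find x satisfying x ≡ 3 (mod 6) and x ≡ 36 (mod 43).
165

Using Chinese Remainder Theorem:
M = 6 × 43 = 258
M1 = 43, M2 = 6
y1 = 43^(-1) mod 6 = 1
y2 = 6^(-1) mod 43 = 36
x = (3×43×1 + 36×6×36) mod 258 = 165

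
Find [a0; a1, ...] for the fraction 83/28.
[2; 1, 27]

Euclidean algorithm steps:
83 = 2 × 28 + 27
28 = 1 × 27 + 1
27 = 27 × 1 + 0
Continued fraction: [2; 1, 27]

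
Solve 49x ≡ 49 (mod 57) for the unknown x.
x ≡ 1 (mod 57)

gcd(49, 57) = 1, which divides 49, so solutions exist.
Find 49^(-1) mod 57 by the extended Euclidean algorithm:
57 = 1 × 49 + 8  ⟹  8 = (1)·57 + (-1)·49
49 = 6 × 8 + 1  ⟹  1 = (-6)·57 + (7)·49
So (7)·49 ≡ 1 (mod 57), i.e. 49^(-1) ≡ 7 (mod 57).
x ≡ 7 × 49 = 343 ≡ 1 (mod 57).
Check: 49 × 1 = 49 ≡ 49 (mod 57).
Unique solution: x ≡ 1 (mod 57)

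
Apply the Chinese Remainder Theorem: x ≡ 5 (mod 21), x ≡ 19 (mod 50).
719

Using Chinese Remainder Theorem:
M = 21 × 50 = 1050
M1 = 50, M2 = 21
y1 = 50^(-1) mod 21 = 8
y2 = 21^(-1) mod 50 = 31
x = (5×50×8 + 19×21×31) mod 1050 = 719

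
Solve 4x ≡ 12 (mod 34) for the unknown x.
x ≡ 3 (mod 17)

gcd(4, 34) = 2, which divides 12, so solutions exist.
Divide through by 2: 2x ≡ 6 (mod 17).
Find 2^(-1) mod 17 by the extended Euclidean algorithm:
17 = 8 × 2 + 1  ⟹  1 = (1)·17 + (-8)·2
So (-8)·2 ≡ 1 (mod 17), i.e. 2^(-1) ≡ -8 ≡ 9 (mod 17).
x ≡ 9 × 6 = 54 ≡ 3 (mod 17).
Check: 4 × 3 = 12 ≡ 12 (mod 34).
x ≡ 3 (mod 17), giving 2 solutions mod 34.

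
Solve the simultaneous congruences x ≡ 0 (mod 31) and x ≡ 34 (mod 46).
310

Using Chinese Remainder Theorem:
M = 31 × 46 = 1426
M1 = 46, M2 = 31
y1 = 46^(-1) mod 31 = 29
y2 = 31^(-1) mod 46 = 3
x = (0×46×29 + 34×31×3) mod 1426 = 310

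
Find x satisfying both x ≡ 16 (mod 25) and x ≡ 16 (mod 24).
16

Using Chinese Remainder Theorem:
M = 25 × 24 = 600
M1 = 24, M2 = 25
y1 = 24^(-1) mod 25 = 24
y2 = 25^(-1) mod 24 = 1
x = (16×24×24 + 16×25×1) mod 600 = 16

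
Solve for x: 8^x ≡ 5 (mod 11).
8

Baby-step giant-step with step n = ⌈√11⌉ = 4.
Baby steps 8^j mod 11 (j:value) for j=0..3: 0:1, 1:8, 2:9, 3:6.
Giant-step multiplier: 8^(-4) ≡ 8^(10-4) = 8^6 ≡ 3 (mod 11).
Giant steps γ_i = 5·3^i mod 11: γ_0=5, γ_1=4, γ_2=1 (in table at j=0).
x = i·n + j = 2·4 + 0 = 8.
Check: 8^8 ≡ 5 (mod 11).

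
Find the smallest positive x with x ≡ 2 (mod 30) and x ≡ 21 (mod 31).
362

Using Chinese Remainder Theorem:
M = 30 × 31 = 930
M1 = 31, M2 = 30
y1 = 31^(-1) mod 30 = 1
y2 = 30^(-1) mod 31 = 30
x = (2×31×1 + 21×30×30) mod 930 = 362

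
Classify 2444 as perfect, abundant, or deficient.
deficient

Proper divisors of 2444: sum = 1 + 2 + 4 + 13 + 26 + 47 + 52 + 94 + 188 + 611 + 1222 = 2260
Since 2260 < 2444, 2444 is deficient.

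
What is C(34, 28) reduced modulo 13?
2

Using Lucas' theorem:
Write n=34 and k=28 in base 13:
n in base 13: [2, 8]
k in base 13: [2, 2]
C(34,28) mod 13 = ∏ C(n_i, k_i) mod 13
Digit binomials (mod 13): C(2,2) = 1; C(8,2) = 28 ≡ 2
Product: 1 × 2 = 2 ≡ 2 (mod 13)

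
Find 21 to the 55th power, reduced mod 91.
70

Repeated squaring. Binary of 55 = 110111.
21^1 ≡ 21 (mod 91); 21^2 ≡ 77 (mod 91); 21^4 ≡ 14 (mod 91); 21^8 ≡ 14 (mod 91); 21^16 ≡ 14 (mod 91); 21^32 ≡ 14 (mod 91)
21^55 = 21^1 × 21^2 × 21^4 × 21^16 × 21^32 ≡ 70 (mod 91)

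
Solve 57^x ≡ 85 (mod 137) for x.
95

Baby-step giant-step with step n = ⌈√137⌉ = 12.
Baby steps 57^j mod 137 (j:value) for j=0..11: 0:1, 1:57, 2:98, 3:106, 4:14, 5:113, 6:2, 7:114, 8:59, 9:75, 10:28, 11:89.
Giant-step multiplier: 57^(-12) ≡ 57^(136-12) = 57^124 ≡ 103 (mod 137).
Giant steps γ_i = 85·103^i mod 137: γ_0=85, γ_1=124, γ_2=31, γ_3=42, γ_4=79, γ_5=54, γ_6=82, γ_7=89 (in table at j=11).
x = i·n + j = 7·12 + 11 = 95.
Check: 57^95 ≡ 85 (mod 137).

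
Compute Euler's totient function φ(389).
388

389 = 389
φ(n) = n × ∏(1 - 1/p) for each prime p dividing n
φ(389) = 389 × (1 - 1/389) = 388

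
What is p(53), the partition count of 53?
329931

p(n) counts ways to write n as a sum of positive integers (order ignored).
Euler's pentagonal recurrence: p(k) = p(k-1) + p(k-2) - p(k-5) - p(k-7) + p(k-12) + p(k-15) - ... (offsets j(3j∓1)/2, signs ++--, p(0)=1, p(<0)=0).
DP table for k = 0..52: p(0)=1, p(1)=1, p(2)=2, p(3)=3, p(4)=5, p(5)=7, p(6)=11, p(7)=15, p(8)=22, p(9)=30, p(10)=42, p(11)=56, p(12)=77, p(13)=101, p(14)=135, p(15)=176, p(16)=231, p(17)=297, p(18)=385, p(19)=490, p(20)=627, p(21)=792, p(22)=1002, p(23)=1255, p(24)=1575, p(25)=1958, p(26)=2436, p(27)=3010, p(28)=3718, p(29)=4565, p(30)=5604, p(31)=6842, p(32)=8349, p(33)=10143, p(34)=12310, p(35)=14883, p(36)=17977, p(37)=21637, p(38)=26015, p(39)=31185, p(40)=37338, p(41)=44583, p(42)=53174, p(43)=63261, p(44)=75175, p(45)=89134, p(46)=105558, p(47)=124754, p(48)=147273, p(49)=173525, p(50)=204226, p(51)=239943, p(52)=281589.
Final step: p(53) = p(52) + p(51) - p(48) - p(46) + p(41) + p(38) - p(31) - p(27) + p(18) + p(13) - p(2)
= 281589 + 239943 - 147273 - 105558 + 44583 + 26015 - 6842 - 3010 + 385 + 101 - 2
= 329931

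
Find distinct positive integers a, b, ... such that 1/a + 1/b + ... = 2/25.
1/13 + 1/325

Greedy algorithm:
2/25: ceiling(25/2) = 13, use 1/13
1/325: ceiling(325/1) = 325, use 1/325
Result: 2/25 = 1/13 + 1/325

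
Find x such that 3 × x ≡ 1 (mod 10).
7

gcd(3, 10) = 1, so the inverse exists.
Extended Euclidean algorithm on (10, 3):
10 = 3 × 3 + 1  ⟹  1 = (1)·10 + (-3)·3
So (-3)·3 ≡ 1 (mod 10), i.e. 3^(-1) ≡ -3 ≡ 7 (mod 10).
Check: 3 × 7 = 21 ≡ 1 (mod 10)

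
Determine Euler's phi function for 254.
126

254 = 2 × 127
φ(n) = n × ∏(1 - 1/p) for each prime p dividing n
φ(254) = 254 × (1 - 1/2) × (1 - 1/127) = 126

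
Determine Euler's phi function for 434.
180

434 = 2 × 7 × 31
φ(n) = n × ∏(1 - 1/p) for each prime p dividing n
φ(434) = 434 × (1 - 1/2) × (1 - 1/7) × (1 - 1/31) = 180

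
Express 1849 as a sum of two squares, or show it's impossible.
0² + 43² (a=0, b=43)

Factorization: 1849 = 43^2
By Fermat: n is sum of two squares iff every prime p ≡ 3 (mod 4) appears to even power.
All primes ≡ 3 (mod 4) appear to even power.
Search a = 0, 1, 2, … for 1849 - a² a perfect square: first hit at a = 0: 1849 - 0 = 1849 = 43².
1849 = 0² + 43² = 0 + 1849 ✓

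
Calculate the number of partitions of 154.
60356673280

p(n) counts ways to write n as a sum of positive integers (order ignored).
Euler's pentagonal recurrence: p(k) = p(k-1) + p(k-2) - p(k-5) - p(k-7) + p(k-12) + p(k-15) - ... (offsets j(3j∓1)/2, signs ++--, p(0)=1, p(<0)=0).
DP table for k = 0..153: p(0)=1, p(1)=1, p(2)=2, p(3)=3, p(4)=5, p(5)=7, p(6)=11, p(7)=15, p(8)=22, p(9)=30, p(10)=42, p(11)=56, p(12)=77, p(13)=101, p(14)=135, p(15)=176, p(16)=231, p(17)=297, p(18)=385, p(19)=490, p(20)=627, p(21)=792, p(22)=1002, p(23)=1255, p(24)=1575, p(25)=1958, p(26)=2436, p(27)=3010, p(28)=3718, p(29)=4565, p(30)=5604, p(31)=6842, p(32)=8349, p(33)=10143, p(34)=12310, p(35)=14883, p(36)=17977, p(37)=21637, p(38)=26015, p(39)=31185, p(40)=37338, p(41)=44583, p(42)=53174, p(43)=63261, p(44)=75175, p(45)=89134, p(46)=105558, p(47)=124754, p(48)=147273, p(49)=173525, p(50)=204226, p(51)=239943, p(52)=281589, p(53)=329931, p(54)=386155, p(55)=451276, p(56)=526823, p(57)=614154, p(58)=715220, p(59)=831820, p(60)=966467, p(61)=1121505, p(62)=1300156, p(63)=1505499, p(64)=1741630, p(65)=2012558, p(66)=2323520, p(67)=2679689, p(68)=3087735, p(69)=3554345, p(70)=4087968, p(71)=4697205, p(72)=5392783, p(73)=6185689, p(74)=7089500, p(75)=8118264, p(76)=9289091, p(77)=10619863, p(78)=12132164, p(79)=13848650, p(80)=15796476, p(81)=18004327, p(82)=20506255, p(83)=23338469, p(84)=26543660, p(85)=30167357, p(86)=34262962, p(87)=38887673, p(88)=44108109, p(89)=49995925, p(90)=56634173, p(91)=64112359, p(92)=72533807, p(93)=82010177, p(94)=92669720, p(95)=104651419, p(96)=118114304, p(97)=133230930, p(98)=150198136, p(99)=169229875, p(100)=190569292, p(101)=214481126, p(102)=241265379, p(103)=271248950, p(104)=304801365, p(105)=342325709, p(106)=384276336, p(107)=431149389, p(108)=483502844, p(109)=541946240, p(110)=607163746, p(111)=679903203, p(112)=761002156, p(113)=851376628, p(114)=952050665, p(115)=1064144451, p(116)=1188908248, p(117)=1327710076, p(118)=1482074143, p(119)=1653668665, p(120)=1844349560, p(121)=2056148051, p(122)=2291320912, p(123)=2552338241, p(124)=2841940500, p(125)=3163127352, p(126)=3519222692, p(127)=3913864295, p(128)=4351078600, p(129)=4835271870, p(130)=5371315400, p(131)=5964539504, p(132)=6620830889, p(133)=7346629512, p(134)=8149040695, p(135)=9035836076, p(136)=10015581680, p(137)=11097645016, p(138)=12292341831, p(139)=13610949895, p(140)=15065878135, p(141)=16670689208, p(142)=18440293320, p(143)=20390982757, p(144)=22540654445, p(145)=24908858009, p(146)=27517052599, p(147)=30388671978, p(148)=33549419497, p(149)=37027355200, p(150)=40853235313, p(151)=45060624582, p(152)=49686288421, p(153)=54770336324.
Final step: p(154) = p(153) + p(152) - p(149) - p(147) + p(142) + p(139) - p(132) - p(128) + p(119) + p(114) - p(103) - p(97) + p(84) + p(77) - p(62) - p(54) + p(37) + p(28) - p(9)
= 54770336324 + 49686288421 - 37027355200 - 30388671978 + 18440293320 + 13610949895 - 6620830889 - 4351078600 + 1653668665 + 952050665 - 271248950 - 133230930 + 26543660 + 10619863 - 1300156 - 386155 + 21637 + 3718 - 30
= 60356673280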